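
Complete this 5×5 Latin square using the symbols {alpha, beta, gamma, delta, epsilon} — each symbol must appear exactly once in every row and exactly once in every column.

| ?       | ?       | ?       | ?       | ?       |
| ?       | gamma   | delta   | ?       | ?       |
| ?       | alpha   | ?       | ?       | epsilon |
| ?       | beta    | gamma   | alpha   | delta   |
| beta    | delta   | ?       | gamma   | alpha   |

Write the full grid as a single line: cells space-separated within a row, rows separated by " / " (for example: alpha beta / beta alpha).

delta epsilon alpha beta gamma / alpha gamma delta epsilon beta / gamma alpha beta delta epsilon / epsilon beta gamma alpha delta / beta delta epsilon gamma alpha

At row 1, column 2: row 1 is empty so far; column 2 has {alpha,beta,gamma,delta}; that leaves epsilon.
At row 2, column 5: row 2 has {gamma,delta}; column 5 has {alpha,delta,epsilon}; that leaves beta.
At row 3, column 3: row 3 has {alpha,epsilon}; column 3 has {gamma,delta}; that leaves beta.
At row 3, column 4: row 3 has {alpha,beta,epsilon}; column 4 has {alpha,gamma}; that leaves delta.
At row 4, column 1: row 4 has {alpha,beta,gamma,delta}; column 1 has {beta}; that leaves epsilon.
At row 5, column 3: row 5 has {alpha,beta,gamma,delta}; column 3 has {beta,gamma,delta}; that leaves epsilon.
At row 1, column 3: row 1 has {epsilon}; column 3 has {beta,gamma,delta,epsilon}; that leaves alpha.
At row 1, column 4: row 1 has {alpha,epsilon}; column 4 has {alpha,gamma,delta}; that leaves beta.
At row 1, column 5: row 1 has {alpha,beta,epsilon}; column 5 has {alpha,beta,delta,epsilon}; that leaves gamma.
At row 2, column 1: row 2 has {beta,gamma,delta}; column 1 has {beta,epsilon}; that leaves alpha.
At row 2, column 4: row 2 has {alpha,beta,gamma,delta}; column 4 has {alpha,beta,gamma,delta}; that leaves epsilon.
At row 3, column 1: row 3 has {alpha,beta,delta,epsilon}; column 1 has {alpha,beta,epsilon}; that leaves gamma.
At row 1, column 1: row 1 has {alpha,beta,gamma,epsilon}; column 1 has {alpha,beta,gamma,epsilon}; that leaves delta.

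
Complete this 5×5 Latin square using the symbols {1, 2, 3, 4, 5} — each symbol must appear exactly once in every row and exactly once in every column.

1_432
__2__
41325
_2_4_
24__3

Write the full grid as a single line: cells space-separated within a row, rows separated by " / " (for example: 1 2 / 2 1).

1 5 4 3 2 / 5 3 2 1 4 / 4 1 3 2 5 / 3 2 5 4 1 / 2 4 1 5 3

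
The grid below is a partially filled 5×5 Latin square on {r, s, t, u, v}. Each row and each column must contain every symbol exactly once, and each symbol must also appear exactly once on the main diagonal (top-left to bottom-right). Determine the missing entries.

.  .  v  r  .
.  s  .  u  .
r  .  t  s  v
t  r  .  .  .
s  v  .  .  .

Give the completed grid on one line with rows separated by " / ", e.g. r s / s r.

(r1,c1) = u
(r1,c2) = t
(r1,c5) = s
(r2,c1) = v
(r2,c3) = r
(r2,c5) = t
(r3,c2) = u
(r4,c4) = v
(r4,c5) = u
(r5,c3) = u
(r5,c4) = t
(r5,c5) = r
(r4,c3) = s

u t v r s / v s r u t / r u t s v / t r s v u / s v u t r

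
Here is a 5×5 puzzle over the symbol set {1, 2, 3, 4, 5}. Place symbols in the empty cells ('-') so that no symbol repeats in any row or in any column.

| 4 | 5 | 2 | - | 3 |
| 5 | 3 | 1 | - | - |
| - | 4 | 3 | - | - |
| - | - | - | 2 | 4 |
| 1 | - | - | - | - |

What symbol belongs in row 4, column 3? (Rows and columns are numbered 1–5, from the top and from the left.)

5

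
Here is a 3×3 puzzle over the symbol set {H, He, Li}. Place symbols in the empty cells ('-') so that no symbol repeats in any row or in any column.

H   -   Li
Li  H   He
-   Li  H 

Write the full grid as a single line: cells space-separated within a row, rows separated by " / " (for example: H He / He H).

H He Li / Li H He / He Li H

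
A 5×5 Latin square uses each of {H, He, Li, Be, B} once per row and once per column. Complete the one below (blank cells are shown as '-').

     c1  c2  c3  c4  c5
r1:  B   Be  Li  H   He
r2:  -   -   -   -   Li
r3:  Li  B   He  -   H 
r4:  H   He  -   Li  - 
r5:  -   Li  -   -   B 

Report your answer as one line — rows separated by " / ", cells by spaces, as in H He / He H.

(r2,c2) = H
(r3,c4) = Be
(r4,c5) = Be
(r5,c4) = He
(r2,c4) = B
(r4,c3) = B
(r5,c1) = Be
(r5,c3) = H
(r2,c1) = He
(r2,c3) = Be

B Be Li H He / He H Be B Li / Li B He Be H / H He B Li Be / Be Li H He B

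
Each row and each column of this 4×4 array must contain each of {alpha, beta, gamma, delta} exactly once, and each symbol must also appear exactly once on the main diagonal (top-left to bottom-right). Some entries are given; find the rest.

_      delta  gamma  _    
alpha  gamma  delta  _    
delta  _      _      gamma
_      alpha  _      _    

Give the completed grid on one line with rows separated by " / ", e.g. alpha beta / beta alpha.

(r1,c1) = beta
(r1,c4) = alpha
(r2,c4) = beta
(r3,c2) = beta
(r3,c3) = alpha
(r4,c1) = gamma
(r4,c3) = beta
(r4,c4) = delta

beta delta gamma alpha / alpha gamma delta beta / delta beta alpha gamma / gamma alpha beta delta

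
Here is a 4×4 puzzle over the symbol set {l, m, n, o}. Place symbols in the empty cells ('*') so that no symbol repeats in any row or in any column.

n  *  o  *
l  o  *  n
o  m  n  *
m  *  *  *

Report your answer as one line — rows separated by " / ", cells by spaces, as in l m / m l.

n l o m / l o m n / o m n l / m n l o

At row 1, column 2: row 1 has {n,o}; column 2 has {m,o}; that leaves l.
At row 1, column 4: row 1 has {l,n,o}; column 4 has {n}; that leaves m.
At row 2, column 3: row 2 has {l,n,o}; column 3 has {n,o}; that leaves m.
At row 3, column 4: row 3 has {m,n,o}; column 4 has {m,n}; that leaves l.
At row 4, column 2: row 4 has {m}; column 2 has {l,m,o}; that leaves n.
At row 4, column 3: row 4 has {m,n}; column 3 has {m,n,o}; that leaves l.
At row 4, column 4: row 4 has {l,m,n}; column 4 has {l,m,n}; that leaves o.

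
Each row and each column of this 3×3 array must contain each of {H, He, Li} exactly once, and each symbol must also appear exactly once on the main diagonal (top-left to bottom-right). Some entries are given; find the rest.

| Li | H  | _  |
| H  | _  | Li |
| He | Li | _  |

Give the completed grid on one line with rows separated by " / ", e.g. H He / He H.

(r1,c3) = He
(r2,c2) = He
(r3,c3) = H

Li H He / H He Li / He Li H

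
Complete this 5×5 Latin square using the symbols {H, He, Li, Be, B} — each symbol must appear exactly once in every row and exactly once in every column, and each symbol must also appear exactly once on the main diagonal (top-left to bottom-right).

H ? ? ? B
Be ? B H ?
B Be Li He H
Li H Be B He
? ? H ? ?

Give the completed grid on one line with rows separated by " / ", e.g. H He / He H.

(r1,c3): row 1 has {H,B}; column 3 has {H,Li,Be,B}, so it must be He.
(r2,c2): row 2 has {H,Be,B}; column 2 has {H,Be}; the diagonal has {H,Li,B}, so it must be He.
(r2,c5): row 2 has {H,He,Be,B}; column 5 has {H,He,B}, so it must be Li.
(r5,c1): row 5 has {H}; column 1 has {H,Li,Be,B}, so it must be He.
(r5,c5): row 5 has {H,He}; column 5 has {H,He,Li,B}; the diagonal has {H,He,Li,B}, so it must be Be.
(r1,c2): row 1 has {H,He,B}; column 2 has {H,He,Be}, so it must be Li.
(r1,c4): row 1 has {H,He,Li,B}; column 4 has {H,He,B}, so it must be Be.
(r5,c2): row 5 has {H,He,Be}; column 2 has {H,He,Li,Be}, so it must be B.
(r5,c4): row 5 has {H,He,Be,B}; column 4 has {H,He,Be,B}, so it must be Li.

H Li He Be B / Be He B H Li / B Be Li He H / Li H Be B He / He B H Li Be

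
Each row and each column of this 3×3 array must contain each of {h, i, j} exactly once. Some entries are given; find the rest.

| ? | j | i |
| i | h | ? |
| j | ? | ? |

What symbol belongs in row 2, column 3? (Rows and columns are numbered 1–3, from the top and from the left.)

j

(r1,c1): row 1 has {i,j}; column 1 has {i,j}, so it must be h.
(r2,c3): row 2 has {h,i}; column 3 has {i}, so it must be j.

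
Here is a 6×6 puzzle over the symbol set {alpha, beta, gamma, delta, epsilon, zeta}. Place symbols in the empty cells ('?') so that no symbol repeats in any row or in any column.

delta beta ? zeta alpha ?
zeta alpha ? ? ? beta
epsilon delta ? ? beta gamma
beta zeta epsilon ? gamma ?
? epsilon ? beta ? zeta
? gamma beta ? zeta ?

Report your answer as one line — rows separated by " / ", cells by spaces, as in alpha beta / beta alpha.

delta beta gamma zeta alpha epsilon / zeta alpha delta gamma epsilon beta / epsilon delta zeta alpha beta gamma / beta zeta epsilon delta gamma alpha / gamma epsilon alpha beta delta zeta / alpha gamma beta epsilon zeta delta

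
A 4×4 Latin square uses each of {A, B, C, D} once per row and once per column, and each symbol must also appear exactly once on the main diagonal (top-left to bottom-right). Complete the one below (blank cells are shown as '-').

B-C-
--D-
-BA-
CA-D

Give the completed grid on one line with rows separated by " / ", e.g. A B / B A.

B D C A / A C D B / D B A C / C A B D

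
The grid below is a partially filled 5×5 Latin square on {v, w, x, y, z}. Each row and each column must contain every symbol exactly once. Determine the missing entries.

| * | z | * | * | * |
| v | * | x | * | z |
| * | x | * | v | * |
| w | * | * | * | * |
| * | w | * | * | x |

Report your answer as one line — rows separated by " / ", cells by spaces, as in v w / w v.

row 2 has {v,x,z}; column 2 has {w,x,z} — only y is left for (r2,c2).
row 2 has {v,x,y,z}; column 4 has {v} — only w is left for (r2,c4).
row 4 has {w}; column 2 has {w,x,y,z} — only v is left for (r4,c2).
row 4 has {v,w}; column 5 has {x,z} — only y is left for (r4,c5).
row 3 has {v,x}; column 5 has {x,y,z} — only w is left for (r3,c5).
row 4 has {v,w,y}; column 3 has {x} — only z is left for (r4,c3).
row 4 has {v,w,y,z}; column 4 has {v,w} — only x is left for (r4,c4).
row 1 has {z}; column 4 has {v,w,x} — only y is left for (r1,c4).
row 1 has {y,z}; column 5 has {w,x,y,z} — only v is left for (r1,c5).
row 3 has {v,w,x}; column 3 has {x,z} — only y is left for (r3,c3).
row 5 has {w,x}; column 3 has {x,y,z} — only v is left for (r5,c3).
row 5 has {v,w,x}; column 4 has {v,w,x,y} — only z is left for (r5,c4).
row 1 has {v,y,z}; column 1 has {v,w} — only x is left for (r1,c1).
row 1 has {v,x,y,z}; column 3 has {v,x,y,z} — only w is left for (r1,c3).
row 3 has {v,w,x,y}; column 1 has {v,w,x} — only z is left for (r3,c1).
row 5 has {v,w,x,z}; column 1 has {v,w,x,z} — only y is left for (r5,c1).

x z w y v / v y x w z / z x y v w / w v z x y / y w v z x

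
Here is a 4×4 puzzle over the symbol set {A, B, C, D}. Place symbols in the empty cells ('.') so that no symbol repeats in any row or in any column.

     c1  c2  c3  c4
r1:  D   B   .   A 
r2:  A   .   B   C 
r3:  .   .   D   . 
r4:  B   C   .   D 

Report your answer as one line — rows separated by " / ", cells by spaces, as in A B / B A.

row 1 has {A,B,D}; column 3 has {B,D} — only C is left for (r1,c3).
row 2 has {A,B,C}; column 2 has {B,C} — only D is left for (r2,c2).
row 3 has {D}; column 1 has {A,B,D} — only C is left for (r3,c1).
row 3 has {C,D}; column 2 has {B,C,D} — only A is left for (r3,c2).
row 3 has {A,C,D}; column 4 has {A,C,D} — only B is left for (r3,c4).
row 4 has {B,C,D}; column 3 has {B,C,D} — only A is left for (r4,c3).

D B C A / A D B C / C A D B / B C A D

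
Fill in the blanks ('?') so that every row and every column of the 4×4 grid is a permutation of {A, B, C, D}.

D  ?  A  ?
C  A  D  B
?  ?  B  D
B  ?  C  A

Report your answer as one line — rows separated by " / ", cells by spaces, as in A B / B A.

D B A C / C A D B / A C B D / B D C A

(r1,c4): row 1 has {A,D}; column 4 has {A,B,D}, so it must be C.
(r3,c1): row 3 has {B,D}; column 1 has {B,C,D}, so it must be A.
(r3,c2): row 3 has {A,B,D}; column 2 has {A}, so it must be C.
(r4,c2): row 4 has {A,B,C}; column 2 has {A,C}, so it must be D.
(r1,c2): row 1 has {A,C,D}; column 2 has {A,C,D}, so it must be B.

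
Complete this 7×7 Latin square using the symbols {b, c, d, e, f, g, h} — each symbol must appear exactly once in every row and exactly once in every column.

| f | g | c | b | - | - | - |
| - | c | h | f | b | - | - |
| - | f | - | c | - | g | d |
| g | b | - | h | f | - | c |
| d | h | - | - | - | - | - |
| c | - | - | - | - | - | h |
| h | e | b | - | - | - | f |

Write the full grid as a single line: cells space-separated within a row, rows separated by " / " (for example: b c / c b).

f g c b d h e / e c h f b d g / b f e c h g d / g b d h f e c / d h g e c f b / c d f g e b h / h e b d g c f

At row 1, column 7: row 1 has {b,c,f,g}; column 7 has {c,d,f,h}; that leaves e.
At row 2, column 1: row 2 has {b,c,f,h}; column 1 has {c,d,f,g,h}; that leaves e.
At row 2, column 6: row 2 has {b,c,e,f,h}; column 6 has {g}; that leaves d.
At row 2, column 7: row 2 has {b,c,d,e,f,h}; column 7 has {c,d,e,f,h}; that leaves g.
At row 3, column 1: row 3 has {c,d,f,g}; column 1 has {c,d,e,f,g,h}; that leaves b.
At row 3, column 3: row 3 has {b,c,d,f,g}; column 3 has {b,c,h}; that leaves e.
At row 3, column 5: row 3 has {b,c,d,e,f,g}; column 5 has {b,f}; that leaves h.
At row 4, column 3: row 4 has {b,c,f,g,h}; column 3 has {b,c,e,h}; that leaves d.
At row 4, column 6: row 4 has {b,c,d,f,g,h}; column 6 has {d,g}; that leaves e.
At row 5, column 7: row 5 has {d,h}; column 7 has {c,d,e,f,g,h}; that leaves b.
At row 6, column 2: row 6 has {c,h}; column 2 has {b,c,e,f,g,h}; that leaves d.
At row 7, column 6: row 7 has {b,e,f,h}; column 6 has {d,e,g}; that leaves c.
At row 1, column 5: row 1 has {b,c,e,f,g}; column 5 has {b,f,h}; that leaves d.
At row 1, column 6: row 1 has {b,c,d,e,f,g}; column 6 has {c,d,e,g}; that leaves h.
At row 5, column 6: row 5 has {b,d,h}; column 6 has {c,d,e,g,h}; that leaves f.
At row 6, column 6: row 6 has {c,d,h}; column 6 has {c,d,e,f,g,h}; that leaves b.
At row 7, column 5: row 7 has {b,c,e,f,h}; column 5 has {b,d,f,h}; that leaves g.
At row 5, column 3: row 5 has {b,d,f,h}; column 3 has {b,c,d,e,h}; that leaves g.
At row 5, column 4: row 5 has {b,d,f,g,h}; column 4 has {b,c,f,h}; that leaves e.
At row 5, column 5: row 5 has {b,d,e,f,g,h}; column 5 has {b,d,f,g,h}; that leaves c.
At row 6, column 3: row 6 has {b,c,d,h}; column 3 has {b,c,d,e,g,h}; that leaves f.
At row 6, column 4: row 6 has {b,c,d,f,h}; column 4 has {b,c,e,f,h}; that leaves g.
At row 6, column 5: row 6 has {b,c,d,f,g,h}; column 5 has {b,c,d,f,g,h}; that leaves e.
At row 7, column 4: row 7 has {b,c,e,f,g,h}; column 4 has {b,c,e,f,g,h}; that leaves d.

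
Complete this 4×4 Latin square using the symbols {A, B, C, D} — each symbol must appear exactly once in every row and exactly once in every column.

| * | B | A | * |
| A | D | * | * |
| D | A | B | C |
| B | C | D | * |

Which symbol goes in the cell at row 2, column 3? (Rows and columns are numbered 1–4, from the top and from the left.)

C

Cell (r1,c1): row 1 has {A,B}; column 1 has {A,B,D} → C.
Cell (r1,c4): row 1 has {A,B,C}; column 4 has {C} → D.
Cell (r2,c3): row 2 has {A,D}; column 3 has {A,B,D} → C.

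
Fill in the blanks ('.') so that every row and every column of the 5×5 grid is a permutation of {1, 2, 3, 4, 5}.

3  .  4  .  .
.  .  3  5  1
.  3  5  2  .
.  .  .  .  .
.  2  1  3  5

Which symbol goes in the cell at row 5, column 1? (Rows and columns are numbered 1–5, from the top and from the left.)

Cell (r1,c4): row 1 has {3,4}; column 4 has {2,3,5} → 1.
Cell (r1,c5): row 1 has {1,3,4}; column 5 has {1,5} → 2.
Cell (r2,c2): row 2 has {1,3,5}; column 2 has {2,3} → 4.
Cell (r3,c5): row 3 has {2,3,5}; column 5 has {1,2,5} → 4.
Cell (r4,c3): row 4 is empty so far; column 3 has {1,3,4,5} → 2.
Cell (r4,c4): row 4 has {2}; column 4 has {1,2,3,5} → 4.
Cell (r4,c5): row 4 has {2,4}; column 5 has {1,2,4,5} → 3.
Cell (r5,c1): row 5 has {1,2,3,5}; column 1 has {3} → 4.

4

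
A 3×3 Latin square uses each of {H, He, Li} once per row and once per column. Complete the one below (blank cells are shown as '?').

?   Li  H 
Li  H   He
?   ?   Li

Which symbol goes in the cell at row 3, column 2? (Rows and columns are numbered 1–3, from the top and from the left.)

(r1,c1): row 1 has {H,Li}; column 1 has {Li}, so it must be He.
(r3,c1): row 3 has {Li}; column 1 has {He,Li}, so it must be H.
(r3,c2): row 3 has {H,Li}; column 2 has {H,Li}, so it must be He.

He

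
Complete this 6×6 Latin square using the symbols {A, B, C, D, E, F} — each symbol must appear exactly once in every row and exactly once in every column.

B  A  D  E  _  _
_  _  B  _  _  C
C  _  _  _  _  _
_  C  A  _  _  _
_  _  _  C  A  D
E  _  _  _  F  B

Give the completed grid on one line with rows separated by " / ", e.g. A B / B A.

B A D E C F / A F B D E C / C E F B D A / D C A F B E / F B E C A D / E D C A F B

(r1,c5): row 1 has {A,B,D,E}; column 5 has {A,F}, so it must be C.
(r1,c6): row 1 has {A,B,C,D,E}; column 6 has {B,C,D}, so it must be F.
(r4,c6): row 4 has {A,C}; column 6 has {B,C,D,F}, so it must be E.
(r5,c1): row 5 has {A,C,D}; column 1 has {B,C,E}, so it must be F.
(r5,c3): row 5 has {A,C,D,F}; column 3 has {A,B,D}, so it must be E.
(r6,c2): row 6 has {B,E,F}; column 2 has {A,C}, so it must be D.
(r6,c3): row 6 has {B,D,E,F}; column 3 has {A,B,D,E}, so it must be C.
(r6,c4): row 6 has {B,C,D,E,F}; column 4 has {C,E}, so it must be A.
(r3,c3): row 3 has {C}; column 3 has {A,B,C,D,E}, so it must be F.
(r3,c6): row 3 has {C,F}; column 6 has {B,C,D,E,F}, so it must be A.
(r4,c1): row 4 has {A,C,E}; column 1 has {B,C,E,F}, so it must be D.
(r4,c5): row 4 has {A,C,D,E}; column 5 has {A,C,F}, so it must be B.
(r5,c2): row 5 has {A,C,D,E,F}; column 2 has {A,C,D}, so it must be B.
(r2,c1): row 2 has {B,C}; column 1 has {B,C,D,E,F}, so it must be A.
(r3,c2): row 3 has {A,C,F}; column 2 has {A,B,C,D}, so it must be E.
(r3,c5): row 3 has {A,C,E,F}; column 5 has {A,B,C,F}, so it must be D.
(r4,c4): row 4 has {A,B,C,D,E}; column 4 has {A,C,E}, so it must be F.
(r2,c2): row 2 has {A,B,C}; column 2 has {A,B,C,D,E}, so it must be F.
(r2,c4): row 2 has {A,B,C,F}; column 4 has {A,C,E,F}, so it must be D.
(r2,c5): row 2 has {A,B,C,D,F}; column 5 has {A,B,C,D,F}, so it must be E.
(r3,c4): row 3 has {A,C,D,E,F}; column 4 has {A,C,D,E,F}, so it must be B.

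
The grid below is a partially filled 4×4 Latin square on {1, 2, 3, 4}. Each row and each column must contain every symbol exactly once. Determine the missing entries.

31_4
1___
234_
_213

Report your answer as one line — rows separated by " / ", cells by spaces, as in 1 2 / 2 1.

row 1 has {1,3,4}; column 3 has {1,4} — only 2 is left for (r1,c3).
row 2 has {1}; column 2 has {1,2,3} — only 4 is left for (r2,c2).
row 2 has {1,4}; column 3 has {1,2,4} — only 3 is left for (r2,c3).
row 2 has {1,3,4}; column 4 has {3,4} — only 2 is left for (r2,c4).
row 3 has {2,3,4}; column 4 has {2,3,4} — only 1 is left for (r3,c4).
row 4 has {1,2,3}; column 1 has {1,2,3} — only 4 is left for (r4,c1).

3 1 2 4 / 1 4 3 2 / 2 3 4 1 / 4 2 1 3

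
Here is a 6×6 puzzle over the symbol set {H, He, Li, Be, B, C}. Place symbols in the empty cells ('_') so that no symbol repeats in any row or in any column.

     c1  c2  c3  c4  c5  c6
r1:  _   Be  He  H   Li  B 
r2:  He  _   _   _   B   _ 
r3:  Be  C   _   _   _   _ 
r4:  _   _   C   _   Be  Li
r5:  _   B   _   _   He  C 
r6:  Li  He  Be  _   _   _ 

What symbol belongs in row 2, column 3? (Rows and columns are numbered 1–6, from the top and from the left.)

H

At row 1, column 1: row 1 has {H,He,Li,Be,B}; column 1 has {He,Li,Be}; that leaves C.
At row 3, column 5: row 3 has {Be,C}; column 5 has {He,Li,Be,B}; that leaves H.
At row 3, column 6: row 3 has {H,Be,C}; column 6 has {Li,B,C}; that leaves He.
At row 4, column 2: row 4 has {Li,Be,C}; column 2 has {He,Be,B,C}; that leaves H.
At row 5, column 1: row 5 has {He,B,C}; column 1 has {He,Li,Be,C}; that leaves H.
At row 5, column 3: row 5 has {H,He,B,C}; column 3 has {He,Be,C}; that leaves Li.
At row 5, column 4: row 5 has {H,He,Li,B,C}; column 4 has {H}; that leaves Be.
At row 6, column 5: row 6 has {He,Li,Be}; column 5 has {H,He,Li,Be,B}; that leaves C.
At row 6, column 6: row 6 has {He,Li,Be,C}; column 6 has {He,Li,B,C}; that leaves H.
At row 2, column 2: row 2 has {He,B}; column 2 has {H,He,Be,B,C}; that leaves Li.
At row 2, column 3: row 2 has {He,Li,B}; column 3 has {He,Li,Be,C}; that leaves H.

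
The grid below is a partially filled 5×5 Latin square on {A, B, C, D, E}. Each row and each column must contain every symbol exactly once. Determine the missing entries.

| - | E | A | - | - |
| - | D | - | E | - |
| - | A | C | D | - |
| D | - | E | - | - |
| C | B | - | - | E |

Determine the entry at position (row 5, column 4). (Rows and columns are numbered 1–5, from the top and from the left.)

A

(r1,c1): row 1 has {A,E}; column 1 has {C,D}, so it must be B.
(r1,c4): row 1 has {A,B,E}; column 4 has {D,E}, so it must be C.
(r1,c5): row 1 has {A,B,C,E}; column 5 has {E}, so it must be D.
(r2,c1): row 2 has {D,E}; column 1 has {B,C,D}, so it must be A.
(r2,c3): row 2 has {A,D,E}; column 3 has {A,C,E}, so it must be B.
(r2,c5): row 2 has {A,B,D,E}; column 5 has {D,E}, so it must be C.
(r3,c1): row 3 has {A,C,D}; column 1 has {A,B,C,D}, so it must be E.
(r3,c5): row 3 has {A,C,D,E}; column 5 has {C,D,E}, so it must be B.
(r4,c2): row 4 has {D,E}; column 2 has {A,B,D,E}, so it must be C.
(r4,c5): row 4 has {C,D,E}; column 5 has {B,C,D,E}, so it must be A.
(r5,c3): row 5 has {B,C,E}; column 3 has {A,B,C,E}, so it must be D.
(r5,c4): row 5 has {B,C,D,E}; column 4 has {C,D,E}, so it must be A.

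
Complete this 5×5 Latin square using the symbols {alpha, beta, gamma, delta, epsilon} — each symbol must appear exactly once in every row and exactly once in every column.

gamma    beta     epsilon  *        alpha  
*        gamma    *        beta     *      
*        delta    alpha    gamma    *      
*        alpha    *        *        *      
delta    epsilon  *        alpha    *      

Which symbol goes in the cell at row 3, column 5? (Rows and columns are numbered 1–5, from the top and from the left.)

beta

At row 1, column 4: row 1 has {alpha,beta,gamma,epsilon}; column 4 has {alpha,beta,gamma}; that leaves delta.
At row 2, column 3: row 2 has {beta,gamma}; column 3 has {alpha,epsilon}; that leaves delta.
At row 2, column 5: row 2 has {beta,gamma,delta}; column 5 has {alpha}; that leaves epsilon.
At row 3, column 5: row 3 has {alpha,gamma,delta}; column 5 has {alpha,epsilon}; that leaves beta.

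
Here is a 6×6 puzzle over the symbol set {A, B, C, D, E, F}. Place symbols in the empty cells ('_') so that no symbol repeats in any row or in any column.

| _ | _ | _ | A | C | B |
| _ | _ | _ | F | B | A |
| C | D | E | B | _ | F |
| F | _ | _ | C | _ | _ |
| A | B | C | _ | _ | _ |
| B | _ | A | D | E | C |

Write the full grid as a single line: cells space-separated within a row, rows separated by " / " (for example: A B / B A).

D E F A C B / E C D F B A / C D E B A F / F A B C D E / A B C E F D / B F A D E C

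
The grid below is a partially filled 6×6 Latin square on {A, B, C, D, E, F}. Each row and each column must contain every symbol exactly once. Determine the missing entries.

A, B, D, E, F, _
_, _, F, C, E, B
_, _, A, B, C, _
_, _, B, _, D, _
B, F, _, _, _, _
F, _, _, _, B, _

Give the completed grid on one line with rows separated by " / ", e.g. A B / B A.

A B D E F C / D A F C E B / E D A B C F / C E B F D A / B F C D A E / F C E A B D

(r1,c6) = C
(r2,c1) = D
(r2,c2) = A
(r3,c1) = E
(r3,c2) = D
(r3,c6) = F
(r4,c1) = C
(r4,c2) = E
(r4,c6) = A
(r5,c5) = A
(r6,c2) = C
(r6,c3) = E
(r6,c6) = D
(r4,c4) = F
(r5,c3) = C
(r5,c4) = D
(r5,c6) = E
(r6,c4) = A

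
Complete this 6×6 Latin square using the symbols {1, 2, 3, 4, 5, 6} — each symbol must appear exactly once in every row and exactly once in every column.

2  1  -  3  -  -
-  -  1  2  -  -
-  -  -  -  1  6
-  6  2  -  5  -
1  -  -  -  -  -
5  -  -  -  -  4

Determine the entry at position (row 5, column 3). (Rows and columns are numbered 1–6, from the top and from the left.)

(r1,c6) = 5
(r2,c6) = 3
(r4,c6) = 1
(r5,c6) = 2
(r4,c4) = 4
(r3,c4) = 5
(r4,c1) = 3
(r5,c4) = 6
(r6,c4) = 1
(r3,c1) = 4
(r3,c3) = 3
(r6,c3) = 6
(r1,c3) = 4
(r1,c5) = 6
(r2,c1) = 6
(r2,c5) = 4
(r3,c2) = 2
(r5,c3) = 5

5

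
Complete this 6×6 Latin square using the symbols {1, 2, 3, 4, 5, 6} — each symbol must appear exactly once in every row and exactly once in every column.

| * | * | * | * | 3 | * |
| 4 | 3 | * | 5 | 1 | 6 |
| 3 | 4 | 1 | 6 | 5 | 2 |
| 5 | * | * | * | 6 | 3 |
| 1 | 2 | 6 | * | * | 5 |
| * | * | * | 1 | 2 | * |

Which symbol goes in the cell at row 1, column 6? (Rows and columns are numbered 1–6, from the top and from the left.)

(r2,c3) = 2
(r4,c2) = 1
(r4,c3) = 4
(r4,c4) = 2
(r5,c5) = 4
(r6,c1) = 6
(r6,c2) = 5
(r6,c3) = 3
(r6,c6) = 4
(r1,c1) = 2
(r1,c2) = 6
(r1,c3) = 5
(r1,c4) = 4
(r1,c6) = 1

1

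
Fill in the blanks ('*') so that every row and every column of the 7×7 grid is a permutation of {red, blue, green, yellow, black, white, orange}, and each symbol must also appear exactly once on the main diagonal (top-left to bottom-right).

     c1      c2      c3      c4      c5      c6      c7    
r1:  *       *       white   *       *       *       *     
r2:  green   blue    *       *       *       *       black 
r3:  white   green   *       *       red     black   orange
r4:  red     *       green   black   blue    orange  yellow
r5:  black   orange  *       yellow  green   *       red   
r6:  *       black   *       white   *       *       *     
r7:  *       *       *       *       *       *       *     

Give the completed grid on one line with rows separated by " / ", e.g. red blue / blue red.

orange yellow white red black green blue / green blue red orange white yellow black / white green yellow blue red black orange / red white green black blue orange yellow / black orange blue yellow green white red / blue black orange white yellow red green / yellow red black green orange blue white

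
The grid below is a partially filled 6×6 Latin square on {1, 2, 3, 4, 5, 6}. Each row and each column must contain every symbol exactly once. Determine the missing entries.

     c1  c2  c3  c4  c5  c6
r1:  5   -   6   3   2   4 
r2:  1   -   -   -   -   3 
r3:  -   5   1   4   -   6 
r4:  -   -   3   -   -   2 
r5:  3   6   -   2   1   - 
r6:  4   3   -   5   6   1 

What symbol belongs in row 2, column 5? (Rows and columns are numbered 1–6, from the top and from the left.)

(r1,c2) = 1
(r2,c4) = 6
(r3,c1) = 2
(r3,c5) = 3
(r4,c1) = 6
(r4,c2) = 4
(r4,c4) = 1
(r4,c5) = 5
(r5,c6) = 5
(r6,c3) = 2
(r2,c2) = 2
(r2,c5) = 4

4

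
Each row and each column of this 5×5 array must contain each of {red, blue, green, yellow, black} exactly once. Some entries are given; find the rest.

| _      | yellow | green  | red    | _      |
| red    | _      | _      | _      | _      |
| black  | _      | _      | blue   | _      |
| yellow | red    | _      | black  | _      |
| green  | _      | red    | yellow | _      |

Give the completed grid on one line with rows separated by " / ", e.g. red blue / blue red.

blue yellow green red black / red blue black green yellow / black green yellow blue red / yellow red blue black green / green black red yellow blue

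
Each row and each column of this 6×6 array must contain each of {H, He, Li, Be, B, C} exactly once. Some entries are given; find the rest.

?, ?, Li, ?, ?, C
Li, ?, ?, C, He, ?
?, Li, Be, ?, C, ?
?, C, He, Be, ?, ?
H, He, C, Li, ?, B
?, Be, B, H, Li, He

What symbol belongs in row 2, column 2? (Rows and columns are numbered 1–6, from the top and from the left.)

B

(r2,c3) = H
(r2,c6) = Be
(r3,c6) = H
(r4,c1) = B
(r4,c5) = H
(r4,c6) = Li
(r5,c5) = Be
(r6,c1) = C
(r1,c5) = B
(r2,c2) = B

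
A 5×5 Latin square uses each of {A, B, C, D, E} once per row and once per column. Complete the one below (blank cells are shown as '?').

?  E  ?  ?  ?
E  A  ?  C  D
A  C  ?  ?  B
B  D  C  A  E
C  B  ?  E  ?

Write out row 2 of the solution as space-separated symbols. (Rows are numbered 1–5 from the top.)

E A B C D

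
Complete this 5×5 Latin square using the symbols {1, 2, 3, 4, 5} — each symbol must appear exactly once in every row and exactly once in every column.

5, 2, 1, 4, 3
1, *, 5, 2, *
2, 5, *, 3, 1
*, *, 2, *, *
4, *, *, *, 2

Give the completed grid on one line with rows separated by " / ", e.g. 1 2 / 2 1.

(r2,c5): row 2 has {1,2,5}; column 5 has {1,2,3}, so it must be 4.
(r3,c3): row 3 has {1,2,3,5}; column 3 has {1,2,5}, so it must be 4.
(r4,c1): row 4 has {2}; column 1 has {1,2,4,5}, so it must be 3.
(r4,c5): row 4 has {2,3}; column 5 has {1,2,3,4}, so it must be 5.
(r5,c3): row 5 has {2,4}; column 3 has {1,2,4,5}, so it must be 3.
(r2,c2): row 2 has {1,2,4,5}; column 2 has {2,5}, so it must be 3.
(r4,c4): row 4 has {2,3,5}; column 4 has {2,3,4}, so it must be 1.
(r5,c2): row 5 has {2,3,4}; column 2 has {2,3,5}, so it must be 1.
(r5,c4): row 5 has {1,2,3,4}; column 4 has {1,2,3,4}, so it must be 5.
(r4,c2): row 4 has {1,2,3,5}; column 2 has {1,2,3,5}, so it must be 4.

5 2 1 4 3 / 1 3 5 2 4 / 2 5 4 3 1 / 3 4 2 1 5 / 4 1 3 5 2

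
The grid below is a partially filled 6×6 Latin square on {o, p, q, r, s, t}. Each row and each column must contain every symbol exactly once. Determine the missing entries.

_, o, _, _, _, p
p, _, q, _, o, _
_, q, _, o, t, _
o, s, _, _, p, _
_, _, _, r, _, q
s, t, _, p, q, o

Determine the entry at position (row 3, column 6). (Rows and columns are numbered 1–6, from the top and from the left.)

Cell (r2,c2): row 2 has {o,p,q}; column 2 has {o,q,s,t} → r.
Cell (r3,c1): row 3 has {o,q,t}; column 1 has {o,p,s} → r.
Cell (r3,c6): row 3 has {o,q,r,t}; column 6 has {o,p,q} → s.

s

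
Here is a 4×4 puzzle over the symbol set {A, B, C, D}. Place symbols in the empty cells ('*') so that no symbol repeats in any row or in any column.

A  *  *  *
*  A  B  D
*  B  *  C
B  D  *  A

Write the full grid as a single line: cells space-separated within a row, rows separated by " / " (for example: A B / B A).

(r1,c2) = C
(r1,c3) = D
(r1,c4) = B
(r2,c1) = C
(r3,c1) = D
(r3,c3) = A
(r4,c3) = C

A C D B / C A B D / D B A C / B D C A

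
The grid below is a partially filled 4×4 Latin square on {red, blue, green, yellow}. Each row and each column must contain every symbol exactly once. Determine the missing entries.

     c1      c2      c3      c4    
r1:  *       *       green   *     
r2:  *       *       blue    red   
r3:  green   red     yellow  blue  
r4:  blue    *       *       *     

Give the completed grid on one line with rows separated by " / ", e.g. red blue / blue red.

red blue green yellow / yellow green blue red / green red yellow blue / blue yellow red green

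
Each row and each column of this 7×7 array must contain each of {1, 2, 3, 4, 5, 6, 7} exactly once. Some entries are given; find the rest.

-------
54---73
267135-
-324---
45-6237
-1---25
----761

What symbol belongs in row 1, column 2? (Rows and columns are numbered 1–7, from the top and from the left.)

Cell (r2,c4): row 2 has {3,4,5,7}; column 4 has {1,4,6} → 2.
Cell (r3,c7): row 3 has {1,2,3,5,6,7}; column 7 has {1,3,5,7} → 4.
Cell (r4,c6): row 4 has {2,3,4}; column 6 has {2,3,5,6,7} → 1.
Cell (r4,c7): row 4 has {1,2,3,4}; column 7 has {1,3,4,5,7} → 6.
Cell (r5,c3): row 5 has {2,3,4,5,6,7}; column 3 has {2,7} → 1.
Cell (r7,c1): row 7 has {1,6,7}; column 1 has {2,4,5} → 3.
Cell (r7,c2): row 7 has {1,3,6,7}; column 2 has {1,3,4,5,6} → 2.
Cell (r7,c4): row 7 has {1,2,3,6,7}; column 4 has {1,2,4,6} → 5.
Cell (r1,c2): row 1 is empty so far; column 2 has {1,2,3,4,5,6} → 7.

7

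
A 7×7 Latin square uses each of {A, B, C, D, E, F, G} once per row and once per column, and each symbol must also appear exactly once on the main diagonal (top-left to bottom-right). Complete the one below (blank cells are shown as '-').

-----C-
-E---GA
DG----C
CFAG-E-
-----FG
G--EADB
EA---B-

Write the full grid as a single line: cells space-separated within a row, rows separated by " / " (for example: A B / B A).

A B G D F C E / F E C B D G A / D G B F E A C / C F A G B E D / B D E A C F G / G C F E A D B / E A D C G B F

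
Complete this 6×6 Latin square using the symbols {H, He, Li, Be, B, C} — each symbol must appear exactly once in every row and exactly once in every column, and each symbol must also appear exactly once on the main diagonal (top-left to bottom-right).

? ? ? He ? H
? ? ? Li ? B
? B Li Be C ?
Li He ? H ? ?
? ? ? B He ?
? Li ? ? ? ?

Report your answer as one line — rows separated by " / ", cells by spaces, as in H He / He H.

B Be C He Li H / Be C He Li H B / H B Li Be C He / Li He B H Be C / C H Be B He Li / He Li H C B Be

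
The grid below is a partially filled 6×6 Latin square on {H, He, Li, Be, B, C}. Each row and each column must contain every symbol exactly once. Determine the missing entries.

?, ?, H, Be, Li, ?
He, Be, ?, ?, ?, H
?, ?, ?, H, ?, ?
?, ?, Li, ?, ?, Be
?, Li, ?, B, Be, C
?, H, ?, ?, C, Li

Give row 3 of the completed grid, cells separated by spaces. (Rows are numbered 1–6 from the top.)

(r2,c5) = B
(r3,c5) = He
(r3,c6) = B
(r4,c5) = H
(r5,c1) = H
(r5,c3) = He
(r6,c4) = He
(r1,c6) = He
(r2,c3) = C
(r2,c4) = Li
(r3,c2) = C
(r3,c3) = Be
(r4,c4) = C
(r6,c3) = B
(r1,c2) = B
(r3,c1) = Li

Li C Be H He B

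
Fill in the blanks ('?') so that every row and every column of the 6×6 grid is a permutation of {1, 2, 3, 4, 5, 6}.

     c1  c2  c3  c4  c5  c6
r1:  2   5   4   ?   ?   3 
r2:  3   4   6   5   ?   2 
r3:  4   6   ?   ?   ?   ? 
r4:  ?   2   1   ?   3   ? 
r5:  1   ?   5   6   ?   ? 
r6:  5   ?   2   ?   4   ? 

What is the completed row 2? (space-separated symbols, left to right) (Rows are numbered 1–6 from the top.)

3 4 6 5 1 2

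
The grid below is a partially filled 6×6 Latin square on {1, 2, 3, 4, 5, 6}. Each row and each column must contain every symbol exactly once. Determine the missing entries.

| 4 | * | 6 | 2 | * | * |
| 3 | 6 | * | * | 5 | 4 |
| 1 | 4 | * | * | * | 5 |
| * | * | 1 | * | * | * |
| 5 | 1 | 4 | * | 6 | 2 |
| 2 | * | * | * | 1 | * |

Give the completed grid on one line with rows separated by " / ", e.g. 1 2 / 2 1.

4 5 6 2 3 1 / 3 6 2 1 5 4 / 1 4 3 6 2 5 / 6 2 1 5 4 3 / 5 1 4 3 6 2 / 2 3 5 4 1 6

At row 1, column 5: row 1 has {2,4,6}; column 5 has {1,5,6}; that leaves 3.
At row 1, column 6: row 1 has {2,3,4,6}; column 6 has {2,4,5}; that leaves 1.
At row 2, column 3: row 2 has {3,4,5,6}; column 3 has {1,4,6}; that leaves 2.
At row 2, column 4: row 2 has {2,3,4,5,6}; column 4 has {2}; that leaves 1.
At row 3, column 3: row 3 has {1,4,5}; column 3 has {1,2,4,6}; that leaves 3.
At row 3, column 4: row 3 has {1,3,4,5}; column 4 has {1,2}; that leaves 6.
At row 3, column 5: row 3 has {1,3,4,5,6}; column 5 has {1,3,5,6}; that leaves 2.
At row 4, column 1: row 4 has {1}; column 1 has {1,2,3,4,5}; that leaves 6.
At row 4, column 5: row 4 has {1,6}; column 5 has {1,2,3,5,6}; that leaves 4.
At row 4, column 6: row 4 has {1,4,6}; column 6 has {1,2,4,5}; that leaves 3.
At row 5, column 4: row 5 has {1,2,4,5,6}; column 4 has {1,2,6}; that leaves 3.
At row 6, column 3: row 6 has {1,2}; column 3 has {1,2,3,4,6}; that leaves 5.
At row 6, column 4: row 6 has {1,2,5}; column 4 has {1,2,3,6}; that leaves 4.
At row 6, column 6: row 6 has {1,2,4,5}; column 6 has {1,2,3,4,5}; that leaves 6.
At row 1, column 2: row 1 has {1,2,3,4,6}; column 2 has {1,4,6}; that leaves 5.
At row 4, column 2: row 4 has {1,3,4,6}; column 2 has {1,4,5,6}; that leaves 2.
At row 4, column 4: row 4 has {1,2,3,4,6}; column 4 has {1,2,3,4,6}; that leaves 5.
At row 6, column 2: row 6 has {1,2,4,5,6}; column 2 has {1,2,4,5,6}; that leaves 3.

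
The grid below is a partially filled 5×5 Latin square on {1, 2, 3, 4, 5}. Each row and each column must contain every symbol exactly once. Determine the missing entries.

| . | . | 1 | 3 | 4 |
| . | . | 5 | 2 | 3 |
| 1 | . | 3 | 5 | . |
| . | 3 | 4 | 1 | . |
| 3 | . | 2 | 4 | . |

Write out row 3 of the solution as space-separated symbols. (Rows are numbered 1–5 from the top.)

(r2,c1) = 4
(r2,c2) = 1
(r3,c5) = 2
(r4,c5) = 5
(r5,c2) = 5
(r5,c5) = 1
(r1,c2) = 2
(r3,c2) = 4

1 4 3 5 2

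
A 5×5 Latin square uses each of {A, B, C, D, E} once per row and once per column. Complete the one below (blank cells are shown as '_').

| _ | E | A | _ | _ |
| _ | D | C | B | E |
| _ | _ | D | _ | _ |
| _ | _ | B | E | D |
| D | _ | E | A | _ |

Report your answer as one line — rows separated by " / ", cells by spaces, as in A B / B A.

B E A D C / A D C B E / E B D C A / C A B E D / D C E A B

At row 2, column 1: row 2 has {B,C,D,E}; column 1 has {D}; that leaves A.
At row 3, column 4: row 3 has {D}; column 4 has {A,B,E}; that leaves C.
At row 4, column 1: row 4 has {B,D,E}; column 1 has {A,D}; that leaves C.
At row 4, column 2: row 4 has {B,C,D,E}; column 2 has {D,E}; that leaves A.
At row 1, column 1: row 1 has {A,E}; column 1 has {A,C,D}; that leaves B.
At row 1, column 4: row 1 has {A,B,E}; column 4 has {A,B,C,E}; that leaves D.
At row 1, column 5: row 1 has {A,B,D,E}; column 5 has {D,E}; that leaves C.
At row 3, column 1: row 3 has {C,D}; column 1 has {A,B,C,D}; that leaves E.
At row 3, column 2: row 3 has {C,D,E}; column 2 has {A,D,E}; that leaves B.
At row 3, column 5: row 3 has {B,C,D,E}; column 5 has {C,D,E}; that leaves A.
At row 5, column 2: row 5 has {A,D,E}; column 2 has {A,B,D,E}; that leaves C.
At row 5, column 5: row 5 has {A,C,D,E}; column 5 has {A,C,D,E}; that leaves B.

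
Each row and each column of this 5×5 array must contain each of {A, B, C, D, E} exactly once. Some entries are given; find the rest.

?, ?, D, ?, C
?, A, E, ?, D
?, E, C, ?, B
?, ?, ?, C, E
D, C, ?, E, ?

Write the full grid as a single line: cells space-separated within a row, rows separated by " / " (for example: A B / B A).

E B D A C / C A E B D / A E C D B / B D A C E / D C B E A

(r1,c2): row 1 has {C,D}; column 2 has {A,C,E}, so it must be B.
(r1,c4): row 1 has {B,C,D}; column 4 has {C,E}, so it must be A.
(r2,c4): row 2 has {A,D,E}; column 4 has {A,C,E}, so it must be B.
(r3,c1): row 3 has {B,C,E}; column 1 has {D}, so it must be A.
(r3,c4): row 3 has {A,B,C,E}; column 4 has {A,B,C,E}, so it must be D.
(r4,c1): row 4 has {C,E}; column 1 has {A,D}, so it must be B.
(r4,c2): row 4 has {B,C,E}; column 2 has {A,B,C,E}, so it must be D.
(r4,c3): row 4 has {B,C,D,E}; column 3 has {C,D,E}, so it must be A.
(r5,c3): row 5 has {C,D,E}; column 3 has {A,C,D,E}, so it must be B.
(r5,c5): row 5 has {B,C,D,E}; column 5 has {B,C,D,E}, so it must be A.
(r1,c1): row 1 has {A,B,C,D}; column 1 has {A,B,D}, so it must be E.
(r2,c1): row 2 has {A,B,D,E}; column 1 has {A,B,D,E}, so it must be C.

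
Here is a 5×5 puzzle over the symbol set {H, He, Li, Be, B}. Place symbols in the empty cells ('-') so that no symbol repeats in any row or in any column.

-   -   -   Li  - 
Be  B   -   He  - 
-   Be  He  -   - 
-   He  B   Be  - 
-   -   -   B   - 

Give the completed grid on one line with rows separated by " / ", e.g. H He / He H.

(r1,c2) = H
(r1,c3) = Be
(r3,c4) = H
(r5,c2) = Li
(r5,c3) = H
(r2,c3) = Li
(r2,c5) = H
(r4,c5) = Li
(r5,c1) = He
(r5,c5) = Be
(r1,c1) = B
(r1,c5) = He
(r3,c1) = Li
(r3,c5) = B
(r4,c1) = H

B H Be Li He / Be B Li He H / Li Be He H B / H He B Be Li / He Li H B Be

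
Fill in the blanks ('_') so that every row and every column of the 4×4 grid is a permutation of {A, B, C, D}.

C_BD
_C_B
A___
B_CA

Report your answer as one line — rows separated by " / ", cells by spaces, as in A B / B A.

(r1,c2) = A
(r2,c1) = D
(r2,c3) = A
(r3,c3) = D
(r3,c4) = C
(r4,c2) = D
(r3,c2) = B

C A B D / D C A B / A B D C / B D C A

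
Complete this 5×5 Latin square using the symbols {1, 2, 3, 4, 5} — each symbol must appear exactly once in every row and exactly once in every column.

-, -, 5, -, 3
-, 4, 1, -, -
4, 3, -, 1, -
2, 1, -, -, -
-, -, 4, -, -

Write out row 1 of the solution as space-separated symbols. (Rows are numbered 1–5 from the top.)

(r1,c1) = 1
(r1,c2) = 2
(r1,c4) = 4

1 2 5 4 3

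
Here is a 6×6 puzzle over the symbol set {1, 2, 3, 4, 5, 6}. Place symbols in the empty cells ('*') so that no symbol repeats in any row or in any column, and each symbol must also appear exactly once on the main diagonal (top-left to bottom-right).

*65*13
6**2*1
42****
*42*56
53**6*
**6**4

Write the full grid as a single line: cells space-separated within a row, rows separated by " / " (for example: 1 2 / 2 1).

2 6 5 4 1 3 / 6 5 3 2 4 1 / 4 2 1 6 3 5 / 1 4 2 3 5 6 / 5 3 4 1 6 2 / 3 1 6 5 2 4

Cell (r1,c1): row 1 has {1,3,5,6}; column 1 has {4,5,6}; the diagonal has {4,6} → 2.
Cell (r1,c4): row 1 has {1,2,3,5,6}; column 4 has {2} → 4.
Cell (r2,c2): row 2 has {1,2,6}; column 2 has {2,3,4,6}; the diagonal has {2,4,6} → 5.
Cell (r3,c5): row 3 has {2,4}; column 5 has {1,5,6} → 3.
Cell (r3,c6): row 3 has {2,3,4}; column 6 has {1,3,4,6} → 5.
Cell (r5,c4): row 5 has {3,5,6}; column 4 has {2,4} → 1.
Cell (r5,c6): row 5 has {1,3,5,6}; column 6 has {1,3,4,5,6} → 2.
Cell (r6,c2): row 6 has {4,6}; column 2 has {2,3,4,5,6} → 1.
Cell (r6,c5): row 6 has {1,4,6}; column 5 has {1,3,5,6} → 2.
Cell (r2,c5): row 2 has {1,2,5,6}; column 5 has {1,2,3,5,6} → 4.
Cell (r3,c3): row 3 has {2,3,4,5}; column 3 has {2,5,6}; the diagonal has {2,4,5,6} → 1.
Cell (r3,c4): row 3 has {1,2,3,4,5}; column 4 has {1,2,4} → 6.
Cell (r4,c4): row 4 has {2,4,5,6}; column 4 has {1,2,4,6}; the diagonal has {1,2,4,5,6} → 3.
Cell (r5,c3): row 5 has {1,2,3,5,6}; column 3 has {1,2,5,6} → 4.
Cell (r6,c1): row 6 has {1,2,4,6}; column 1 has {2,4,5,6} → 3.
Cell (r6,c4): row 6 has {1,2,3,4,6}; column 4 has {1,2,3,4,6} → 5.
Cell (r2,c3): row 2 has {1,2,4,5,6}; column 3 has {1,2,4,5,6} → 3.
Cell (r4,c1): row 4 has {2,3,4,5,6}; column 1 has {2,3,4,5,6} → 1.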